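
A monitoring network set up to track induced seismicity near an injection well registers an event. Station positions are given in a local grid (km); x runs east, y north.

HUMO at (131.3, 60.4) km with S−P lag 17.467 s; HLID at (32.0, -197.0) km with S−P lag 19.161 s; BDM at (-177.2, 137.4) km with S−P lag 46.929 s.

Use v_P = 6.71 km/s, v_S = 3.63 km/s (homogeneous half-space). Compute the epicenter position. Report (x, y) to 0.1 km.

x ≈ 125.3 km, y ≈ -77.6 km

Distance from S−P lag: d = Δt · v_P v_S / (v_P − v_S) = Δt · (6.71·3.63)/(6.71−3.63) ≈ 7.9082·Δt.
So d_HUMO = 138.13, d_HLID = 151.53, d_BDM = 371.12 km.
Circle about each station: (x − 131.3)² + (y − 60.4)² = 138.13²; (x − 32.0)² + (y + 197.0)² = 151.53²; (x + 177.2)² + (y − 137.4)² = 371.12².
Subtracting the HUMO equation from the HLID and BDM equations removes the quadratic terms:
-198.6 x − 514.8 y = 15063.71
-617.0 x + 154.0 y = -89259.41
Solving the 2×2 system: x ≈ 125.3, y ≈ -77.6 km.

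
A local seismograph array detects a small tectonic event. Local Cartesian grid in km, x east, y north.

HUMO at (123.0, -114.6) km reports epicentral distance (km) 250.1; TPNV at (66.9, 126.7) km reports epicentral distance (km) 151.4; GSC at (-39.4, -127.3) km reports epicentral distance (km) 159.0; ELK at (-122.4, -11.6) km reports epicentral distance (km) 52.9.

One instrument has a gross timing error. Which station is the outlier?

Solve using three stations at a time. Using HUMO, GSC, ELK (subtract circle equations pairwise → linear system) gives (x, y) ≈ (-84.4, 25.2).
Distances from that point to each station vs reported:
  HUMO: calculated 250.1 vs reported 250.1 → residual 0.0 km
  TPNV: calculated 182.2 vs reported 151.4 → residual 30.8 km
  GSC: calculated 159.0 vs reported 159.0 → residual 0.0 km
  ELK: calculated 52.9 vs reported 52.9 → residual 0.0 km
HUMO, GSC, ELK are mutually consistent (residuals ≈ 0); TPNV is off by 30.8 km.

TPNV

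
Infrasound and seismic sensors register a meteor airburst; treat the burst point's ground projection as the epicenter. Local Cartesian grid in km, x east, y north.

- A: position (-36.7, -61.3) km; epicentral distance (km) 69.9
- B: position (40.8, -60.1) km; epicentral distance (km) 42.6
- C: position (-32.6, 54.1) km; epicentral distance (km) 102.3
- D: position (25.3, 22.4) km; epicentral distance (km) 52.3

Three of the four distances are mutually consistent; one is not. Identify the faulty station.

Solve using three stations at a time. Using A, C, D (subtract circle equations pairwise → linear system) gives (x, y) ≈ (25.8, -29.9).
Distances from that point to each station vs reported:
  A: calculated 69.9 vs reported 69.9 → residual 0.0 km
  B: calculated 33.7 vs reported 42.6 → residual 8.9 km
  C: calculated 102.3 vs reported 102.3 → residual 0.0 km
  D: calculated 52.3 vs reported 52.3 → residual 0.0 km
A, C, D are mutually consistent (residuals ≈ 0); B is off by 8.9 km.

B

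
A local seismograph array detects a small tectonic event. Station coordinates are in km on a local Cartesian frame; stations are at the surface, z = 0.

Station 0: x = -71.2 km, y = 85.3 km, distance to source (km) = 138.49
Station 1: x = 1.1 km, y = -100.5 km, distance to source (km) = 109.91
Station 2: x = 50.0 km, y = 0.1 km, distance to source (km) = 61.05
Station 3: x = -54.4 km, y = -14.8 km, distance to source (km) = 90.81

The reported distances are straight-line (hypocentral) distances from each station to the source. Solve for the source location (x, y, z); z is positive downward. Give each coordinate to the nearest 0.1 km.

(19.2, -5.6, 52.4)

Each station gives a sphere (x−x_i)² + (y−y_i)² + z² = d_i² (stations at z=0).
Subtracting the Station 0 sphere from Station 1 and Station 2: z² cancels, leaving linear equations in x and y:
144.6 x − 371.6 y = 4855.20
242.4 x − 170.4 y = 5606.86
Solving: x ≈ 19.197, y ≈ -5.596 km (keep extra digits for the depth step; rounded: 19.2, -5.6).
Then from the Station 0 sphere: z² = 138.49² − (x + 71.2)² − (y − 85.3)² with x = 19.197, y = -5.596, so z ≈ 52.400 ≈ 52.4 km.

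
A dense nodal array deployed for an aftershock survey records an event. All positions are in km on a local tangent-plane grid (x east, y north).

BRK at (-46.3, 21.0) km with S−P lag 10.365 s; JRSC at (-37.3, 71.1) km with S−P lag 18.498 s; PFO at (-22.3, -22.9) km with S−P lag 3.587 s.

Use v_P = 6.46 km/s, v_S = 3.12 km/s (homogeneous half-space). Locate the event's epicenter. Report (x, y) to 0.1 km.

(-34.9, -40.5)

Distance from S−P lag: d = Δt · v_P v_S / (v_P − v_S) = Δt · (6.46·3.12)/(6.46−3.12) ≈ 6.0345·Δt.
So d_BRK = 62.55, d_JRSC = 111.63, d_PFO = 21.65 km.
Circle about each station: (x + 46.3)² + (y − 21.0)² = 62.55²; (x + 37.3)² + (y − 71.1)² = 111.63²; (x + 22.3)² + (y + 22.9)² = 21.65².
Subtracting the BRK equation from the JRSC and PFO equations removes the quadratic terms:
18.0 x + 100.2 y = -4686.94
48.0 x − 87.8 y = 1880.79
Solving the 2×2 system: x ≈ -34.9, y ≈ -40.5 km.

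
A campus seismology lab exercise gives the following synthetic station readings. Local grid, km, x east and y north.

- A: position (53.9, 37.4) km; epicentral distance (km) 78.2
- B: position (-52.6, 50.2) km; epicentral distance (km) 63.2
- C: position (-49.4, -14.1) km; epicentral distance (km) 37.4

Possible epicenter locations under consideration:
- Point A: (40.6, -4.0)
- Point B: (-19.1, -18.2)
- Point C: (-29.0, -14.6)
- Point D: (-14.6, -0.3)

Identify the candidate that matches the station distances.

For each candidate, compare |candidate − station| to the reported distance:
Point A: residuals A 34.7, B 44.6, C 53.2 → max 53.2 km
Point B: residuals A 13.6, B 13.0, C 6.8 → max 13.6 km
Point C: residuals A 19.7, B 5.8, C 17.0 → max 19.7 km
Point D: residuals A 0.0, B 0.0, C 0.0 → max 0.0 km
Only Point D has all residuals ≈ 0.

Point D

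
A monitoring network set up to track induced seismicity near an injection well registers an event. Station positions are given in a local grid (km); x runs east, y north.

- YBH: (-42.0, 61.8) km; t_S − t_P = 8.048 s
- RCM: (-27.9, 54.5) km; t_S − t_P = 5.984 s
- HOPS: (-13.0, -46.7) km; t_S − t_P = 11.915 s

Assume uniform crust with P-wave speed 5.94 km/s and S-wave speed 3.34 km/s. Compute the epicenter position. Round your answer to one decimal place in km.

Distance from S−P lag: d = Δt · v_P v_S / (v_P − v_S) = Δt · (5.94·3.34)/(5.94−3.34) ≈ 7.6306·Δt.
So d_YBH = 61.41, d_RCM = 45.66, d_HOPS = 90.92 km.
Circle about each station: (x + 42.0)² + (y − 61.8)² = 61.41²; (x + 27.9)² + (y − 54.5)² = 45.66²; (x + 13.0)² + (y + 46.7)² = 90.92².
Subtracting pairs of circle equations eliminates x²+y² and gives linear equations (the radical axes):
28.2 x − 14.6 y = -148.23
58.0 x − 217.0 y = -7728.61
Solving the 2×2 system: x ≈ 15.3, y ≈ 39.7 km.
Check against YBH (with the unrounded x, y): √((x + 42.0)²+(y − 61.8)²) = 61.41 ≈ 61.41 km. ✓

(15.3, 39.7)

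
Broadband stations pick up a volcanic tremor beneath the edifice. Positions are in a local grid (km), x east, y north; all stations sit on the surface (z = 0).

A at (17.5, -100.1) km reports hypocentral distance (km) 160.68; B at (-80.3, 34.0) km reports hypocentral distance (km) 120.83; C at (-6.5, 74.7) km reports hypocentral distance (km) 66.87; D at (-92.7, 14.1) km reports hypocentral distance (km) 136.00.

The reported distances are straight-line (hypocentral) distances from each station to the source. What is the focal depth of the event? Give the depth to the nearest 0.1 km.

Each station gives a sphere (x−x_i)² + (y−y_i)² + z² = d_i² (stations at z=0).
Subtracting the A sphere from B and C: z² cancels, leaving linear equations in x and y:
-195.6 x + 268.2 y = 8496.00
-48.0 x + 349.6 y = 16642.55
Solving: x ≈ 26.903, y ≈ 51.298 km (keep extra digits for the depth step; rounded: 26.9, 51.3).
Then from the A sphere: z² = 160.68² − (x − 17.5)² − (y + 100.1)² with x = 26.903, y = 51.298, so z ≈ 52.993 ≈ 53.0 km.

z ≈ 53.0 km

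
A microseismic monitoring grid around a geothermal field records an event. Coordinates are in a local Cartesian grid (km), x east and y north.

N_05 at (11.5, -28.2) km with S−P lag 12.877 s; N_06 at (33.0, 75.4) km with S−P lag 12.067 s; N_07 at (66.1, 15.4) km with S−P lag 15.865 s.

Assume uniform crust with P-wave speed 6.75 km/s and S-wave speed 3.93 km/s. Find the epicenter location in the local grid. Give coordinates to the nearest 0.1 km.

Distance from S−P lag: d = Δt · v_P v_S / (v_P − v_S) = Δt · (6.75·3.93)/(6.75−3.93) ≈ 9.4069·Δt.
So d_N_05 = 121.13, d_N_06 = 113.51, d_N_07 = 149.24 km.
Circle about each station: (x − 11.5)² + (y + 28.2)² = 121.13²; (x − 33.0)² + (y − 75.4)² = 113.51²; (x − 66.1)² + (y − 15.4)² = 149.24².
Subtracting pairs of circle equations eliminates x²+y² and gives linear equations (the radical axes):
43.0 x + 207.2 y = 7634.63
109.2 x + 87.2 y = -3921.22
Solving the 2×2 system: x ≈ -78.3, y ≈ 53.1 km.
Check against N_05 (with the unrounded x, y): √((x − 11.5)²+(y + 28.2)²) = 121.14 ≈ 121.13 km. ✓

x ≈ -78.3 km, y ≈ 53.1 km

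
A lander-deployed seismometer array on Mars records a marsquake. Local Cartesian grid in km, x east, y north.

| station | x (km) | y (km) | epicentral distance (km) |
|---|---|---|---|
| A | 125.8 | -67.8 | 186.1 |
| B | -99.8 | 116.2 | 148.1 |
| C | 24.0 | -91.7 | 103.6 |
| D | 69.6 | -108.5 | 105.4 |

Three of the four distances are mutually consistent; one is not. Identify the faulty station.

D

Solve using three stations at a time. Using A, B, C (subtract circle equations pairwise → linear system) gives (x, y) ≈ (-55.3, -25.1).
Distances from that point to each station vs reported:
  A: calculated 186.1 vs reported 186.1 → residual 0.0 km
  B: calculated 148.1 vs reported 148.1 → residual 0.0 km
  C: calculated 103.6 vs reported 103.6 → residual 0.0 km
  D: calculated 150.2 vs reported 105.4 → residual 44.8 km
A, B, C are mutually consistent (residuals ≈ 0); D is off by 44.8 km.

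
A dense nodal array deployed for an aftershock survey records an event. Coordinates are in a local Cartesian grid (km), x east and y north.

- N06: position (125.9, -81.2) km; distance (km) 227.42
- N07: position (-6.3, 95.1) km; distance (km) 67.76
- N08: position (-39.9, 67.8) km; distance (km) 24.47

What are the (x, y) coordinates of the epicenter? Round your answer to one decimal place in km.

-58.5 km east, 51.9 km north

Circle about each station: (x − 125.9)² + (y + 81.2)² = 227.42²; (x + 6.3)² + (y − 95.1)² = 67.76²; (x + 39.9)² + (y − 67.8)² = 24.47².
Subtracting pairs of circle equations eliminates x²+y² and gives linear equations (the radical axes):
-264.4 x + 352.6 y = 33767.89
-331.6 x + 298.0 y = 34865.68
Solving the 2×2 system: x ≈ -58.5, y ≈ 51.9 km.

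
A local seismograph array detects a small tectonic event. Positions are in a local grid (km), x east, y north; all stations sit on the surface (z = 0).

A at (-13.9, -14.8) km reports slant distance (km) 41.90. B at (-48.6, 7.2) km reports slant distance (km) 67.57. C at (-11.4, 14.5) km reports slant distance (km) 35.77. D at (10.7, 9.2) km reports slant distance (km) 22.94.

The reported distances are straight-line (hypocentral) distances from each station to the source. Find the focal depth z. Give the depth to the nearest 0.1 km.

22.2 km

Each station gives a sphere (x−x_i)² + (y−y_i)² + z² = d_i² (stations at z=0).
Subtracting the A sphere from B and C: z² cancels, leaving linear equations in x and y:
-69.4 x + 44.0 y = -808.54
5.0 x + 58.6 y = 404.08
Solving: x ≈ 15.200, y ≈ 5.599 km (keep extra digits for the depth step; rounded: 15.2, 5.6).
Then from the A sphere: z² = 41.90² − (x + 13.9)² − (y + 14.8)² with x = 15.200, y = 5.599, so z ≈ 22.196 ≈ 22.2 km.
Check against D (with the unrounded solution): distance 22.93 ≈ 22.94 km. ✓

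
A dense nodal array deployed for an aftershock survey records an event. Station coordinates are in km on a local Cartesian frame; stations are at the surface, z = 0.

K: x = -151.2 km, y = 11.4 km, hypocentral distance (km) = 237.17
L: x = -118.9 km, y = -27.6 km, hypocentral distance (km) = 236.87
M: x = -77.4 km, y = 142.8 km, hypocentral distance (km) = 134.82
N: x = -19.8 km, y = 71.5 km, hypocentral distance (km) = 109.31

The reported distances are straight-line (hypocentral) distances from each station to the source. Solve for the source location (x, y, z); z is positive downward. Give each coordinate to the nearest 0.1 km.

Each station gives a sphere (x−x_i)² + (y−y_i)² + z² = d_i² (stations at z=0).
Subtracting the K sphere from L and M: z² cancels, leaving linear equations in x and y:
64.6 x − 78.0 y = -7950.22
147.6 x + 262.8 y = 41464.38
Solving: x ≈ 40.187, y ≈ 135.209 km (keep extra digits for the depth step; rounded: 40.2, 135.2).
Then from the K sphere: z² = 237.17² − (x + 151.2)² − (y − 11.4)² with x = 40.187, y = 135.209, so z ≈ 65.513 ≈ 65.5 km.

(40.2, 135.2, 65.5)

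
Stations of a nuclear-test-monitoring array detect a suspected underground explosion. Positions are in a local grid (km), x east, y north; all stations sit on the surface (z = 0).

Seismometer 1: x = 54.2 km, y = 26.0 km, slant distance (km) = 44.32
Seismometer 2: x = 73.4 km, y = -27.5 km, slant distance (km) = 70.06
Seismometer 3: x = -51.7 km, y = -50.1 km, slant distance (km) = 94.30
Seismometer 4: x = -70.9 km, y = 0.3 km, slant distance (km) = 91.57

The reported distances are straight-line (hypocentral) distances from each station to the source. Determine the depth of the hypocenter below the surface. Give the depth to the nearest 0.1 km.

depth ≈ 20.0 km

Each station gives a sphere (x−x_i)² + (y−y_i)² + z² = d_i² (stations at z=0).
Subtracting the Seismometer 1 sphere from Seismometer 2 and Seismometer 3: z² cancels, leaving linear equations in x and y:
38.4 x − 107.0 y = -413.97
-211.8 x − 152.2 y = -5358.97
Solving: x ≈ 17.904, y ≈ 10.294 km (keep extra digits for the depth step; rounded: 17.9, 10.3).
Then from the Seismometer 1 sphere: z² = 44.32² − (x − 54.2)² − (y − 26.0)² with x = 17.904, y = 10.294, so z ≈ 20.005 ≈ 20.0 km.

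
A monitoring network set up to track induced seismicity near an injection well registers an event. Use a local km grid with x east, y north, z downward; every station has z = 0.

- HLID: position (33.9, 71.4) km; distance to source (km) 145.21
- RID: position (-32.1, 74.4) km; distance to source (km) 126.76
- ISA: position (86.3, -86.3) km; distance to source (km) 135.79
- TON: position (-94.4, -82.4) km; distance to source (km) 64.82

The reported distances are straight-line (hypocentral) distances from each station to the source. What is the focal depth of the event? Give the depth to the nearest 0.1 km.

21.9 km

Each station gives a sphere (x−x_i)² + (y−y_i)² + z² = d_i² (stations at z=0).
Subtracting the HLID sphere from RID and ISA: z² cancels, leaving linear equations in x and y:
-132.0 x + 6.0 y = 5336.45
104.8 x − 315.4 y = 11295.23
Solving: x ≈ -42.700, y ≈ -50.001 km (keep extra digits for the depth step; rounded: -42.7, -50.0).
Then from the HLID sphere: z² = 145.21² − (x − 33.9)² − (y − 71.4)² with x = -42.700, y = -50.001, so z ≈ 21.913 ≈ 21.9 km.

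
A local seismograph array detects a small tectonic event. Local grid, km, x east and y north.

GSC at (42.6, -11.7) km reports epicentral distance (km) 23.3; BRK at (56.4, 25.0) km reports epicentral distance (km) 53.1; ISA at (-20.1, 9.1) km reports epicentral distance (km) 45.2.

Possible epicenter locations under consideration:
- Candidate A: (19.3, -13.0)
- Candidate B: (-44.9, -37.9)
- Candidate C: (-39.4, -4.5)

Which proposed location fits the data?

Candidate A

For each candidate, compare |candidate − station| to the reported distance:
Candidate A: residuals GSC 0.0, BRK 0.0, ISA 0.0 → max 0.0 km
Candidate B: residuals GSC 68.0, BRK 66.1, ISA 7.9 → max 68.0 km
Candidate C: residuals GSC 59.0, BRK 47.1, ISA 21.6 → max 59.0 km
Only Candidate A has all residuals ≈ 0.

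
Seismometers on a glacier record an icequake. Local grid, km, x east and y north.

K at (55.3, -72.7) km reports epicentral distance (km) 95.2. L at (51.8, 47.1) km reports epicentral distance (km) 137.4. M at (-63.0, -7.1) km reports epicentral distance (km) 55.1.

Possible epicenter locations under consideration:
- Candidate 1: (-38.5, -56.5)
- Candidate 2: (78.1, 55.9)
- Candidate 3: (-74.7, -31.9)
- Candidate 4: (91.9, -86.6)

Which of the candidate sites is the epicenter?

For each candidate, compare |candidate − station| to the reported distance:
Candidate 1: residuals K 0.0, L 0.0, M 0.0 → max 0.0 km
Candidate 2: residuals K 35.4, L 109.7, M 99.4 → max 109.7 km
Candidate 3: residuals K 41.1, L 11.7, M 27.7 → max 41.1 km
Candidate 4: residuals K 56.0, L 2.2, M 119.0 → max 119.0 km
Only Candidate 1 has all residuals ≈ 0.

Candidate 1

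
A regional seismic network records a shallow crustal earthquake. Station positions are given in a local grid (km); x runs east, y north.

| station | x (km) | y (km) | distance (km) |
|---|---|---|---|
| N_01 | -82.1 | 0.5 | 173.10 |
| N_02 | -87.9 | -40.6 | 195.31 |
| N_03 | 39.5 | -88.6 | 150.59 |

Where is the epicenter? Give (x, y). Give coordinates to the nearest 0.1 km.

Circle about each station: (x + 82.1)² + (y − 0.5)² = 173.10²; (x + 87.9)² + (y + 40.6)² = 195.31²; (x − 39.5)² + (y + 88.6)² = 150.59².
Subtracting the N_01 equation from the N_02 and N_03 equations removes the quadratic terms:
-11.6 x − 82.2 y = -5548.28
243.2 x − 178.2 y = 9955.81
Solving the 2×2 system: x ≈ 81.9, y ≈ 55.9 km.

81.9 km east, 55.9 km north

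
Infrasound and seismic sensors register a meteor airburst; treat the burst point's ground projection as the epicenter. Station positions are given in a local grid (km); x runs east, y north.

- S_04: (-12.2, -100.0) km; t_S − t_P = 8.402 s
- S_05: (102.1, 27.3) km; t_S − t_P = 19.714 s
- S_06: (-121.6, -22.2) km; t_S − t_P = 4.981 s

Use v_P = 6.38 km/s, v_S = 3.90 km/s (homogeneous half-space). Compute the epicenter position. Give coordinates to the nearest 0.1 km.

Distance from S−P lag: d = Δt · v_P v_S / (v_P − v_S) = Δt · (6.38·3.90)/(6.38−3.90) ≈ 10.0331·Δt.
So d_S_04 = 84.30, d_S_05 = 197.79, d_S_06 = 49.97 km.
Circle about each station: (x + 12.2)² + (y + 100.0)² = 84.30²; (x − 102.1)² + (y − 27.3)² = 197.79²; (x + 121.6)² + (y + 22.2)² = 49.97².
Subtracting pairs of circle equations eliminates x²+y² and gives linear equations (the radical axes):
228.6 x + 254.6 y = -30993.53
-218.8 x + 155.6 y = 9740.05
Solving the 2×2 system: x ≈ -80.0, y ≈ -49.9 km.

-80.0 km east, -49.9 km north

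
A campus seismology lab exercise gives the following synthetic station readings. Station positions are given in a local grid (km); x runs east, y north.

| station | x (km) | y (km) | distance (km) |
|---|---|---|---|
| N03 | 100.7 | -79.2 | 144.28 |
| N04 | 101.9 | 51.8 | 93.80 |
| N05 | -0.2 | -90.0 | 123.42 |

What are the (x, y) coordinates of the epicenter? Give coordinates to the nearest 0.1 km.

Circle about each station: (x − 100.7)² + (y + 79.2)² = 144.28²; (x − 101.9)² + (y − 51.8)² = 93.80²; (x + 0.2)² + (y + 90.0)² = 123.42².
Subtracting the N03 equation from the N04 and N05 equations removes the quadratic terms:
2.4 x + 262.0 y = 8672.00
-201.8 x − 21.6 y = -2728.87
Solving the 2×2 system: x ≈ 10.0, y ≈ 33.0 km.

x ≈ 10.0 km, y ≈ 33.0 km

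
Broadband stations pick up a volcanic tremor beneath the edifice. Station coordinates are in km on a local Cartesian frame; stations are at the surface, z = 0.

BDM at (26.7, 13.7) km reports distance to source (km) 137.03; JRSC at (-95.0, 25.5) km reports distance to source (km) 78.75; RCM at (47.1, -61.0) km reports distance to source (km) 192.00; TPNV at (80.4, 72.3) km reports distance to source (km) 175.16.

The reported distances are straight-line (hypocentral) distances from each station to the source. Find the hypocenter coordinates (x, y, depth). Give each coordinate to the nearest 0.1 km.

(-81.4, 65.1, 66.7)

Each station gives a sphere (x−x_i)² + (y−y_i)² + z² = d_i² (stations at z=0).
Subtracting the BDM sphere from JRSC and RCM: z² cancels, leaving linear equations in x and y:
-243.4 x + 23.6 y = 21350.33
40.8 x − 149.4 y = -13047.95
Solving: x ≈ -81.405, y ≈ 65.105 km (keep extra digits for the depth step; rounded: -81.4, 65.1).
Then from the BDM sphere: z² = 137.03² − (x − 26.7)² − (y − 13.7)² with x = -81.405, y = 65.105, so z ≈ 66.694 ≈ 66.7 km.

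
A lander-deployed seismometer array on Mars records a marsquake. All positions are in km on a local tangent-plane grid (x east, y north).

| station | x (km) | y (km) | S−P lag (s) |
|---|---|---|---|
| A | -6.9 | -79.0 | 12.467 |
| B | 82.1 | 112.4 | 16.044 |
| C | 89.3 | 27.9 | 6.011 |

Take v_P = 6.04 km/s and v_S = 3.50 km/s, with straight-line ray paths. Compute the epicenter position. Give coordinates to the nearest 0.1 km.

x ≈ 79.2 km, y ≈ -21.1 km

Distance from S−P lag: d = Δt · v_P v_S / (v_P − v_S) = Δt · (6.04·3.50)/(6.04−3.50) ≈ 8.3228·Δt.
So d_A = 103.76, d_B = 133.53, d_C = 50.03 km.
Circle about each station: (x + 6.9)² + (y + 79.0)² = 103.76²; (x − 82.1)² + (y − 112.4)² = 133.53²; (x − 89.3)² + (y − 27.9)² = 50.03².
Subtracting pairs of circle equations eliminates x²+y² and gives linear equations (the radical axes):
178.0 x + 382.8 y = 6021.44
192.4 x + 213.8 y = 10727.43
Solving the 2×2 system: x ≈ 79.2, y ≈ -21.1 km.
Check against A (with the unrounded x, y): √((x + 6.9)²+(y + 79.0)²) = 103.76 ≈ 103.76 km. ✓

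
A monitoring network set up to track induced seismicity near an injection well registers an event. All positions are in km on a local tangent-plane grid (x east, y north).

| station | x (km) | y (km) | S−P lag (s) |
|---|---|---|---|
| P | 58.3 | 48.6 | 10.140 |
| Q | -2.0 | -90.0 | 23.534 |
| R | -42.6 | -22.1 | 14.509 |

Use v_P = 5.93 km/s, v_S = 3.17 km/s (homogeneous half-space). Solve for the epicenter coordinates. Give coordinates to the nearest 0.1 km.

Distance from S−P lag: d = Δt · v_P v_S / (v_P − v_S) = Δt · (5.93·3.17)/(5.93−3.17) ≈ 6.8109·Δt.
So d_P = 69.06, d_Q = 160.29, d_R = 98.82 km.
Circle about each station: (x − 58.3)² + (y − 48.6)² = 69.06²; (x + 2.0)² + (y + 90.0)² = 160.29²; (x + 42.6)² + (y + 22.1)² = 98.82².
Subtracting the P equation from the Q and R equations removes the quadratic terms:
-120.6 x − 277.2 y = -18580.45
-201.8 x − 141.4 y = -8453.79
Solving the 2×2 system: x ≈ -7.3, y ≈ 70.2 km.

x ≈ -7.3 km, y ≈ 70.2 km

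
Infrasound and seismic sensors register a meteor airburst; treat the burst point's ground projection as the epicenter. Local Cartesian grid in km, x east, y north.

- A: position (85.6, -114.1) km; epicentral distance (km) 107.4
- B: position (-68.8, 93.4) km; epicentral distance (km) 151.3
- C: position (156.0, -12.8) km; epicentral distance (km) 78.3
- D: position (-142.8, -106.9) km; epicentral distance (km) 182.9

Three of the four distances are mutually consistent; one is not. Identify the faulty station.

C

Solve using three stations at a time. Using A, B, D (subtract circle equations pairwise → linear system) gives (x, y) ≈ (22.0, -27.6).
Distances from that point to each station vs reported:
  A: calculated 107.4 vs reported 107.4 → residual 0.0 km
  B: calculated 151.3 vs reported 151.3 → residual 0.0 km
  C: calculated 134.8 vs reported 78.3 → residual 56.5 km
  D: calculated 182.9 vs reported 182.9 → residual 0.0 km
A, B, D are mutually consistent (residuals ≈ 0); C is off by 56.5 km.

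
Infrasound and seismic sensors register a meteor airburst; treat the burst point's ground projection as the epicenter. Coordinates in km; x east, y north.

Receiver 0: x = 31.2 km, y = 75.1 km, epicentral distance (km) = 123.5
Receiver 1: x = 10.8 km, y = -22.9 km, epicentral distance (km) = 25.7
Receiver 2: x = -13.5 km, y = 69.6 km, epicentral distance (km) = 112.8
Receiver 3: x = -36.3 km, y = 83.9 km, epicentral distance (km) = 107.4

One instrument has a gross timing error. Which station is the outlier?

Solve using three stations at a time. Using Receiver 0, Receiver 1, Receiver 2 (subtract circle equations pairwise → linear system) gives (x, y) ≈ (-5.3, -42.9).
Distances from that point to each station vs reported:
  Receiver 0: calculated 123.5 vs reported 123.5 → residual 0.0 km
  Receiver 1: calculated 25.6 vs reported 25.7 → residual 0.1 km
  Receiver 2: calculated 112.8 vs reported 112.8 → residual 0.0 km
  Receiver 3: calculated 130.5 vs reported 107.4 → residual 23.1 km
Receiver 0, Receiver 1, Receiver 2 are mutually consistent (residuals ≈ 0); Receiver 3 is off by 23.1 km.

Receiver 3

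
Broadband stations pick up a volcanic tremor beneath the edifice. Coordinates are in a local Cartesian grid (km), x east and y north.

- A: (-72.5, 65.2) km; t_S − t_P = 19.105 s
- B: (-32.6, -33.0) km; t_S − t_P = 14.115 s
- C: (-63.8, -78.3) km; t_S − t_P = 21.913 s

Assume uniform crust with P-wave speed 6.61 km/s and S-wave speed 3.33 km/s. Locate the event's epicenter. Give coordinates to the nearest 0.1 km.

(46.9, 18.5)

Distance from S−P lag: d = Δt · v_P v_S / (v_P − v_S) = Δt · (6.61·3.33)/(6.61−3.33) ≈ 6.7108·Δt.
So d_A = 128.21, d_B = 94.72, d_C = 147.05 km.
Circle about each station: (x + 72.5)² + (y − 65.2)² = 128.21²; (x + 32.6)² + (y + 33.0)² = 94.72²; (x + 63.8)² + (y + 78.3)² = 147.05².
Subtracting the A equation from the B and C equations removes the quadratic terms:
79.8 x − 196.4 y = 110.40
17.4 x − 287.0 y = -4491.86
Solving the 2×2 system: x ≈ 46.9, y ≈ 18.5 km.
Check against A (with the unrounded x, y): √((x + 72.5)²+(y − 65.2)²) = 128.21 ≈ 128.21 km. ✓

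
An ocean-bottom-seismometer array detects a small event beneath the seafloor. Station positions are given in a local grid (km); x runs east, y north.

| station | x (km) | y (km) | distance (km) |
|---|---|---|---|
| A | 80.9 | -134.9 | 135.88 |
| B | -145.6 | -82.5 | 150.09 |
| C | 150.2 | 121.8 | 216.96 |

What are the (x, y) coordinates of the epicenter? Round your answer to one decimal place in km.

-5.1 km east, -29.7 km north

Circle about each station: (x − 80.9)² + (y + 134.9)² = 135.88²; (x + 145.6)² + (y + 82.5)² = 150.09²; (x − 150.2)² + (y − 121.8)² = 216.96².
Subtracting the A equation from the B and C equations removes the quadratic terms:
-453.0 x + 104.8 y = -800.84
138.6 x + 513.4 y = -15955.81
Solving the 2×2 system: x ≈ -5.1, y ≈ -29.7 km.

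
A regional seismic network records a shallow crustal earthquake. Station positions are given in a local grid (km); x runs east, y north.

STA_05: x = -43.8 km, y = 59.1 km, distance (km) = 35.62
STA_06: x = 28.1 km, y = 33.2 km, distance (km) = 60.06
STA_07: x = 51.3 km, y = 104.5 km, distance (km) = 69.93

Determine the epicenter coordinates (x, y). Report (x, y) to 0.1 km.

-13.0 km east, 77.0 km north

Circle about each station: (x + 43.8)² + (y − 59.1)² = 35.62²; (x − 28.1)² + (y − 33.2)² = 60.06²; (x − 51.3)² + (y − 104.5)² = 69.93².
Subtracting the STA_05 equation from the STA_06 and STA_07 equations removes the quadratic terms:
143.8 x − 51.8 y = -5857.82
190.2 x + 90.8 y = 4519.27
Solving the 2×2 system: x ≈ -13.0, y ≈ 77.0 km.
Check against STA_05 (with the unrounded x, y): √((x + 43.8)²+(y − 59.1)²) = 35.62 ≈ 35.62 km. ✓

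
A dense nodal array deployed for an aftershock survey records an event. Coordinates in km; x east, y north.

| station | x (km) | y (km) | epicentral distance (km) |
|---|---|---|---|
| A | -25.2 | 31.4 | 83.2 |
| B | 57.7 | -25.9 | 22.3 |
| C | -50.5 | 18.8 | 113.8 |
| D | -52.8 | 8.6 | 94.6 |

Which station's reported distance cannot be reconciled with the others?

Solve using three stations at a time. Using A, B, D (subtract circle equations pairwise → linear system) gives (x, y) ≈ (35.4, -25.6).
Distances from that point to each station vs reported:
  A: calculated 83.2 vs reported 83.2 → residual 0.0 km
  B: calculated 22.3 vs reported 22.3 → residual 0.0 km
  C: calculated 96.7 vs reported 113.8 → residual 17.1 km
  D: calculated 94.6 vs reported 94.6 → residual 0.0 km
A, B, D are mutually consistent (residuals ≈ 0); C is off by 17.1 km.

C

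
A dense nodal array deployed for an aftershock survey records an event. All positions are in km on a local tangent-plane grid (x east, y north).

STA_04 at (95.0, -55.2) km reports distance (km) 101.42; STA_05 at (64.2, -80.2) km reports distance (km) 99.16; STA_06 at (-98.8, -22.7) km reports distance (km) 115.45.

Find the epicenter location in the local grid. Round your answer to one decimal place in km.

Circle about each station: (x − 95.0)² + (y + 55.2)² = 101.42²; (x − 64.2)² + (y + 80.2)² = 99.16²; (x + 98.8)² + (y + 22.7)² = 115.45².
Subtracting the STA_04 equation from the STA_05 and STA_06 equations removes the quadratic terms:
-61.6 x − 50.0 y = -1065.05
-387.6 x + 65.0 y = -4838.00
Solving the 2×2 system: x ≈ 13.3, y ≈ 4.9 km.
Check against STA_04 (with the unrounded x, y): √((x − 95.0)²+(y + 55.2)²) = 101.43 ≈ 101.42 km. ✓

x ≈ 13.3 km, y ≈ 4.9 km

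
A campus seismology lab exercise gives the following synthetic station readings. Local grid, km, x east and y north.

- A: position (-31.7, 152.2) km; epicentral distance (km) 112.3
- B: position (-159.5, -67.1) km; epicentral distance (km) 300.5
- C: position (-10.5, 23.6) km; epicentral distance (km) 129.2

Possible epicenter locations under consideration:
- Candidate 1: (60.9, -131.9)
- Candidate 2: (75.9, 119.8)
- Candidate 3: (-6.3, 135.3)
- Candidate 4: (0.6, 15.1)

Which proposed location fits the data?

For each candidate, compare |candidate − station| to the reported distance:
Candidate 1: residuals A 186.5, B 70.8, C 41.9 → max 186.5 km
Candidate 2: residuals A 0.1, B 0.1, C 0.1 → max 0.1 km
Candidate 3: residuals A 81.8, B 46.7, C 17.4 → max 81.8 km
Candidate 4: residuals A 28.6, B 120.5, C 115.2 → max 120.5 km
Only Candidate 2 has all residuals ≈ 0.

Candidate 2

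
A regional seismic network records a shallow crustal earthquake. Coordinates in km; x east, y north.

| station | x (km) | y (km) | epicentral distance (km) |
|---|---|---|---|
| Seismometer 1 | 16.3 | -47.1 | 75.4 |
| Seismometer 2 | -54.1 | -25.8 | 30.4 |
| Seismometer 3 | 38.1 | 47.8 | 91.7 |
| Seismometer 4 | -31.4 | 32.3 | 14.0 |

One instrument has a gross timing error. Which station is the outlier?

Solve using three stations at a time. Using Seismometer 1, Seismometer 2, Seismometer 3 (subtract circle equations pairwise → linear system) gives (x, y) ≈ (-41.2, 1.7).
Distances from that point to each station vs reported:
  Seismometer 1: calculated 75.4 vs reported 75.4 → residual 0.0 km
  Seismometer 2: calculated 30.4 vs reported 30.4 → residual 0.0 km
  Seismometer 3: calculated 91.7 vs reported 91.7 → residual 0.0 km
  Seismometer 4: calculated 32.1 vs reported 14.0 → residual 18.1 km
Seismometer 1, Seismometer 2, Seismometer 3 are mutually consistent (residuals ≈ 0); Seismometer 4 is off by 18.1 km.

Seismometer 4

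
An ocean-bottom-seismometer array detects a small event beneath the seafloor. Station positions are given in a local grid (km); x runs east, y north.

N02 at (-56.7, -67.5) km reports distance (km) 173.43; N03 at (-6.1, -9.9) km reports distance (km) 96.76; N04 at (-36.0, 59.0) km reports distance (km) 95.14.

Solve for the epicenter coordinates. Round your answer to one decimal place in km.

x ≈ 59.1 km, y ≈ 61.6 km

Circle about each station: (x + 56.7)² + (y + 67.5)² = 173.43²; (x + 6.1)² + (y + 9.9)² = 96.76²; (x + 36.0)² + (y − 59.0)² = 95.14².
Subtracting pairs of circle equations eliminates x²+y² and gives linear equations (the radical axes):
101.2 x + 115.2 y = 13079.55
41.4 x + 253.0 y = 18032.21
Solving the 2×2 system: x ≈ 59.1, y ≈ 61.6 km.
Check against N02 (with the unrounded x, y): √((x + 56.7)²+(y + 67.5)²) = 173.44 ≈ 173.43 km. ✓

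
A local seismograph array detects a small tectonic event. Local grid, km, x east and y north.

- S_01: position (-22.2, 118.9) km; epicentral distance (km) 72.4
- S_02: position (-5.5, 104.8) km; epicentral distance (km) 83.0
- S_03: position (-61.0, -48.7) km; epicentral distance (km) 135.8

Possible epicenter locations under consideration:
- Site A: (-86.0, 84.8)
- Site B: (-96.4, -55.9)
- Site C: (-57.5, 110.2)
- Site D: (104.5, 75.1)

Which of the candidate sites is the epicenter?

For each candidate, compare |candidate − station| to the reported distance:
Site A: residuals S_01 0.1, S_02 0.1, S_03 0.0 → max 0.1 km
Site B: residuals S_01 117.5, S_02 101.6, S_03 99.7 → max 117.5 km
Site C: residuals S_01 36.0, S_02 30.7, S_03 23.1 → max 36.0 km
Site D: residuals S_01 61.7, S_02 30.9, S_03 70.9 → max 70.9 km
Only Site A has all residuals ≈ 0.

Site A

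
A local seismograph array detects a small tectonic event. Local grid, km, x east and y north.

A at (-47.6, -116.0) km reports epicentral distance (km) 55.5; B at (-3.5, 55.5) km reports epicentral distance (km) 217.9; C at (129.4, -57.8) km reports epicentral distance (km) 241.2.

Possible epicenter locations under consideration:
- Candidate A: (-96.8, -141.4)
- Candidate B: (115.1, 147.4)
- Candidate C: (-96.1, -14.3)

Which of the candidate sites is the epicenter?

Candidate A

For each candidate, compare |candidate − station| to the reported distance:
Candidate A: residuals A 0.1, B 0.0, C 0.0 → max 0.1 km
Candidate B: residuals A 254.1, B 67.9, C 35.5 → max 254.1 km
Candidate C: residuals A 57.2, B 101.9, C 11.5 → max 101.9 km
Only Candidate A has all residuals ≈ 0.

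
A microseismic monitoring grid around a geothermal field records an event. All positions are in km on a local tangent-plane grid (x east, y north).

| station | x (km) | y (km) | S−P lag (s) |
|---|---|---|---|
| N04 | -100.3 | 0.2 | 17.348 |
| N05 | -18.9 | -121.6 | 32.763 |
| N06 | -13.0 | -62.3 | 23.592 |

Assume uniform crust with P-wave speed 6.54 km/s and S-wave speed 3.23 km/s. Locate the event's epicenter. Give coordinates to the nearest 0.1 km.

(-31.7, 87.1)

Distance from S−P lag: d = Δt · v_P v_S / (v_P − v_S) = Δt · (6.54·3.23)/(6.54−3.23) ≈ 6.3819·Δt.
So d_N04 = 110.71, d_N05 = 209.09, d_N06 = 150.56 km.
Circle about each station: (x + 100.3)² + (y − 0.2)² = 110.71²; (x + 18.9)² + (y + 121.6)² = 209.09²; (x + 13.0)² + (y + 62.3)² = 150.56².
Subtracting pairs of circle equations eliminates x²+y² and gives linear equations (the radical axes):
162.8 x − 243.6 y = -26378.28
174.6 x − 125.0 y = -16421.45
Solving the 2×2 system: x ≈ -31.7, y ≈ 87.1 km.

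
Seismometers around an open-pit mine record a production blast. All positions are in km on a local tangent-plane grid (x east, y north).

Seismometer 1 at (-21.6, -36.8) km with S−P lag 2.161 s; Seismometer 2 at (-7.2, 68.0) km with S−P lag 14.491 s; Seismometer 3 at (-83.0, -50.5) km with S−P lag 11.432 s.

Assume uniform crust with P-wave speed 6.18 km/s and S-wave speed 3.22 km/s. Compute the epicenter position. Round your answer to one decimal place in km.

-9.1 km east, -29.4 km north

Distance from S−P lag: d = Δt · v_P v_S / (v_P − v_S) = Δt · (6.18·3.22)/(6.18−3.22) ≈ 6.7228·Δt.
So d_Seismometer 1 = 14.53, d_Seismometer 2 = 97.42, d_Seismometer 3 = 76.86 km.
Circle about each station: (x + 21.6)² + (y + 36.8)² = 14.53²; (x + 7.2)² + (y − 68.0)² = 97.42²; (x + 83.0)² + (y + 50.5)² = 76.86².
Subtracting the Seismometer 1 equation from the Seismometer 2 and Seismometer 3 equations removes the quadratic terms:
28.8 x + 209.6 y = -6424.50
-122.8 x − 27.4 y = 1922.11
Solving the 2×2 system: x ≈ -9.1, y ≈ -29.4 km.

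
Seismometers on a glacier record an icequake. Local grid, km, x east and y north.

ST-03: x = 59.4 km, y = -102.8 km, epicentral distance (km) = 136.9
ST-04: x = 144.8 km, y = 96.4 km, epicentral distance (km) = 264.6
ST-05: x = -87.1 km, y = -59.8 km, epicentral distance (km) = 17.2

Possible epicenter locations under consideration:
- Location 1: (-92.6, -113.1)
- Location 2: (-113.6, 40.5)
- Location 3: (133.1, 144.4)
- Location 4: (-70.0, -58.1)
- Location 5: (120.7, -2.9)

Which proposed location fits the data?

For each candidate, compare |candidate − station| to the reported distance:
Location 1: residuals ST-03 15.4, ST-04 52.0, ST-05 36.4 → max 52.0 km
Location 2: residuals ST-03 87.7, ST-04 0.2, ST-05 86.5 → max 87.7 km
Location 3: residuals ST-03 121.1, ST-04 215.2, ST-05 283.1 → max 283.1 km
Location 4: residuals ST-03 0.0, ST-04 0.0, ST-05 0.0 → max 0.0 km
Location 5: residuals ST-03 19.7, ST-04 162.4, ST-05 198.2 → max 198.2 km
Only Location 4 has all residuals ≈ 0.

Location 4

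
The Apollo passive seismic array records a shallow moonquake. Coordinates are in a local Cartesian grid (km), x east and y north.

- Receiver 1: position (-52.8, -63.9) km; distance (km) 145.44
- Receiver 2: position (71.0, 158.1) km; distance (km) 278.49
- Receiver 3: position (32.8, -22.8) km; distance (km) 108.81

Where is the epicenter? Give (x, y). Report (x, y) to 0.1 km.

Circle about each station: (x + 52.8)² + (y + 63.9)² = 145.44²; (x − 71.0)² + (y − 158.1)² = 278.49²; (x − 32.8)² + (y + 22.8)² = 108.81².
Subtracting pairs of circle equations eliminates x²+y² and gives linear equations (the radical axes):
247.6 x + 444.0 y = -33238.33
171.2 x + 82.2 y = 4037.81
Solving the 2×2 system: x ≈ 81.3, y ≈ -120.2 km.
Check against Receiver 1 (with the unrounded x, y): √((x + 52.8)²+(y + 63.9)²) = 145.43 ≈ 145.44 km. ✓

81.3 km east, -120.2 km north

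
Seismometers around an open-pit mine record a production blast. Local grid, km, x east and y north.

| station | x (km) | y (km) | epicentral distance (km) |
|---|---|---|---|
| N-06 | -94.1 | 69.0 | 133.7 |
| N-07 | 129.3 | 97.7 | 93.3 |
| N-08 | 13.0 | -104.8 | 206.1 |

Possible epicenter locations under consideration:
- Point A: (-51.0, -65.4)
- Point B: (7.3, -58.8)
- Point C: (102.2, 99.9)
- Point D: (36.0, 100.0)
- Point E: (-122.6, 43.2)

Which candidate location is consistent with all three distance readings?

For each candidate, compare |candidate − station| to the reported distance:
Point A: residuals N-06 7.4, N-07 149.8, N-08 130.9 → max 149.8 km
Point B: residuals N-06 29.4, N-07 105.1, N-08 159.7 → max 159.7 km
Point C: residuals N-06 65.0, N-07 66.1, N-08 17.2 → max 66.1 km
Point D: residuals N-06 0.0, N-07 0.0, N-08 0.0 → max 0.0 km
Point E: residuals N-06 95.3, N-07 164.4, N-08 5.4 → max 164.4 km
Only Point D has all residuals ≈ 0.

Point D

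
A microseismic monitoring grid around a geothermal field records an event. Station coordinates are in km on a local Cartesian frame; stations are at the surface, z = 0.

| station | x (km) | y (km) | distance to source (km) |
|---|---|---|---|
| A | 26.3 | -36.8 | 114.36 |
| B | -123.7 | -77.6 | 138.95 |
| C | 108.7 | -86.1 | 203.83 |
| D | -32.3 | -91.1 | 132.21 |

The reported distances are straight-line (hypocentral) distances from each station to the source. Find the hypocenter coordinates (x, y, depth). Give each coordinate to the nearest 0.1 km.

(-51.3, 28.7, 52.6)

Each station gives a sphere (x−x_i)² + (y−y_i)² + z² = d_i² (stations at z=0).
Subtracting the A sphere from B and C: z² cancels, leaving linear equations in x and y:
-300.0 x − 81.6 y = 13048.63
164.8 x − 98.6 y = -11285.49
Solving: x ≈ -51.304, y ≈ 28.708 km (keep extra digits for the depth step; rounded: -51.3, 28.7).
Then from the A sphere: z² = 114.36² − (x − 26.3)² − (y + 36.8)² with x = -51.304, y = 28.708, so z ≈ 52.579 ≈ 52.6 km.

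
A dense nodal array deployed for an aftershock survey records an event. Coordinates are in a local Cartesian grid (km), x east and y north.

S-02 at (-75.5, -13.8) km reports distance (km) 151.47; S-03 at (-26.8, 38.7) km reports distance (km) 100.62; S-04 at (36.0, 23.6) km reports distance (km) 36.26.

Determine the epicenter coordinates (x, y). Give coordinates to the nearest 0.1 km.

Circle about each station: (x + 75.5)² + (y + 13.8)² = 151.47²; (x + 26.8)² + (y − 38.7)² = 100.62²; (x − 36.0)² + (y − 23.6)² = 36.26².
Subtracting pairs of circle equations eliminates x²+y² and gives linear equations (the radical axes):
97.4 x + 105.0 y = 9144.02
223.0 x + 74.8 y = 17590.64
Solving the 2×2 system: x ≈ 72.1, y ≈ 20.2 km.

(72.1, 20.2)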